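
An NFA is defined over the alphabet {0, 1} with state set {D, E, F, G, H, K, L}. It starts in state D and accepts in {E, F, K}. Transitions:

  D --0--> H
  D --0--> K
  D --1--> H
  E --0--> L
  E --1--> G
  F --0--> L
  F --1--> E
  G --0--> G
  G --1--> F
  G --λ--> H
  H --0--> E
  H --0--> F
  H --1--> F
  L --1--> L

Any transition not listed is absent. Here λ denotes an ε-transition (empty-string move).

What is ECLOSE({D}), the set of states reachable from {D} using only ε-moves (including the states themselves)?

Begin with {D}.
No ε-moves leave this set, so the closure equals the set itself.

{D}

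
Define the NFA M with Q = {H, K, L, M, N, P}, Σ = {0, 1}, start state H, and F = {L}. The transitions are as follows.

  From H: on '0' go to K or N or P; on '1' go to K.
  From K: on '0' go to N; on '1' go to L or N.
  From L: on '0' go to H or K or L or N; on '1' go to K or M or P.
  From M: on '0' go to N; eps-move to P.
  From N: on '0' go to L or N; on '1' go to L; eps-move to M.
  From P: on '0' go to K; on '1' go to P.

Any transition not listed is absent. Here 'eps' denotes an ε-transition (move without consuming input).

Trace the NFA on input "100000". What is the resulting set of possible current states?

{H, K, L, M, N, P}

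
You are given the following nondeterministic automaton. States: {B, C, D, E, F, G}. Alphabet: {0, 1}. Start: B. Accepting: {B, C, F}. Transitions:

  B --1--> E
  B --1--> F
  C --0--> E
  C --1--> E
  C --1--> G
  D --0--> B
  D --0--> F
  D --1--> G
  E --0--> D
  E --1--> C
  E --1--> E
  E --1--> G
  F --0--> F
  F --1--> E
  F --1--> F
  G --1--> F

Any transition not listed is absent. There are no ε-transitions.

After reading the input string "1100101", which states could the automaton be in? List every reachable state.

{E, F, G}

Start in {B}.
Read '1': {B} → {E, F}.
Read '1': {E, F} → {C, E, F, G}.
Read '0': {C, E, F, G} → {D, E, F}.
Read '0': {D, E, F} → {B, D, F}.
Read '1': {B, D, F} → {E, F, G}.
Read '0': {E, F, G} → {D, F}.
Read '1': {D, F} → {E, F, G}.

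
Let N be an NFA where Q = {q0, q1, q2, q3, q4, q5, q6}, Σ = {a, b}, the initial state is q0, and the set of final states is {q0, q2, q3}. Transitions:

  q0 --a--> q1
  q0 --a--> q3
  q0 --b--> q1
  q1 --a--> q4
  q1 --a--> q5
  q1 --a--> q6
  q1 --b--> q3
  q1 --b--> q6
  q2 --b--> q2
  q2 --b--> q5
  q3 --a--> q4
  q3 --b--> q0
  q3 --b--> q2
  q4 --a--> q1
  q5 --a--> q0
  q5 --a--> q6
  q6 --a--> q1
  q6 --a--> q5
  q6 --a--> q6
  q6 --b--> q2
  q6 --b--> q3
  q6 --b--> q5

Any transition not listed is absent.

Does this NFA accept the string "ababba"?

Start in {q0}.
Read 'a': {q0} → {q1, q3}.
Read 'b': {q1, q3} → {q0, q2, q3, q6}.
Read 'a': {q0, q2, q3, q6} → {q1, q3, q4, q5, q6}.
Read 'b': {q1, q3, q4, q5, q6} → {q0, q2, q3, q5, q6}.
Read 'b': {q0, q2, q3, q5, q6} → {q0, q1, q2, q3, q5}.
Read 'a': {q0, q1, q2, q3, q5} → {q0, q1, q3, q4, q5, q6}.
The final set {q0, q1, q3, q4, q5, q6} contains the accepting states q0, q3.

Yes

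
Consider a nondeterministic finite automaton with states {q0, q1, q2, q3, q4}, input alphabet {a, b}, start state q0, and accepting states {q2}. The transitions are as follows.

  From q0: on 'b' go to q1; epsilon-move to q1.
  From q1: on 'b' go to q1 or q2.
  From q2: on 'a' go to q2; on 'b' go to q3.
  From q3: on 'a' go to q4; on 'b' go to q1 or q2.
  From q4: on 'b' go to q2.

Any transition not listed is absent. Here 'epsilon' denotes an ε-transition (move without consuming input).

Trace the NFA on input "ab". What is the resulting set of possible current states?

∅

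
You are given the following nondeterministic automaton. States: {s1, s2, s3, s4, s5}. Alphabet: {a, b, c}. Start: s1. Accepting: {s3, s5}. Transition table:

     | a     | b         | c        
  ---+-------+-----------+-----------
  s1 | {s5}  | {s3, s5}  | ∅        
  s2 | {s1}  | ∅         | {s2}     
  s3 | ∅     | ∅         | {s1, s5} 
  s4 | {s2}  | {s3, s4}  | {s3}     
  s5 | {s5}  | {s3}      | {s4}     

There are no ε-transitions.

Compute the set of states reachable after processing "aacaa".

Start in {s1}.
Read 'a': s1→{s5}; now {s5}.
Read 'a': s5→{s5}; now {s5}.
Read 'c': s5→{s4}; now {s4}.
Read 'a': s4→{s2}; now {s2}.
Read 'a': s2→{s1}; now {s1}.

{s1}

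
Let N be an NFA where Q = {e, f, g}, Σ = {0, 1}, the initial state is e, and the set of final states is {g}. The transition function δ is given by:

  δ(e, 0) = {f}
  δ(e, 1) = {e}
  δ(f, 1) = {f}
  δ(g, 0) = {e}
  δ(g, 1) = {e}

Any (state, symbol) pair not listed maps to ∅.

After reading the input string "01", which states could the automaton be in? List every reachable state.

Start in {e}.
Read '0': {e} → {f}.
Read '1': {f} → {f}.

{f}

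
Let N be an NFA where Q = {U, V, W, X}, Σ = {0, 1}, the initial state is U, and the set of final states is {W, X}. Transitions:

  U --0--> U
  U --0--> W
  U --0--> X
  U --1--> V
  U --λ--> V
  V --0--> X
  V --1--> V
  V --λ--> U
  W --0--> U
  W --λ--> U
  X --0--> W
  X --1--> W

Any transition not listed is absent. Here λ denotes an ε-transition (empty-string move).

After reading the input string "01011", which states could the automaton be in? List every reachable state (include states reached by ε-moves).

{U, V}

Start: ε-closure({U}) = {U, V}.
Read '0': U→{U, W, X}, V→{X}; union {U, W, X}; ε-closure = {U, V, W, X}.
Read '1': U→{V}, V→{V}, W→∅, X→{W}; union {V, W}; ε-closure = {U, V, W}.
Read '0': U→{U, W, X}, V→{X}, W→{U}; union {U, W, X}; ε-closure = {U, V, W, X}.
Read '1': U→{V}, V→{V}, W→∅, X→{W}; union {V, W}; ε-closure = {U, V, W}.
Read '1': U→{V}, V→{V}, W→∅; union {V}; ε-closure = {U, V}.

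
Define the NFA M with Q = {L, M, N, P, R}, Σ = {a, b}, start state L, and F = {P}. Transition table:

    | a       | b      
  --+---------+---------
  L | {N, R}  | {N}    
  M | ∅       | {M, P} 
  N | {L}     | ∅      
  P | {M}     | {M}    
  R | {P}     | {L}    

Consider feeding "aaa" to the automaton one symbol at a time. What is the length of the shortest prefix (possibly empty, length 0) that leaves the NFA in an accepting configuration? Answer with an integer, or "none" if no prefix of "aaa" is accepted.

Start in {L}.
Read 'a': {L} → {N, R}.
Read 'a': {N, R} → {L, P}.
None of the earlier sets intersect F, but {L, P} does.

2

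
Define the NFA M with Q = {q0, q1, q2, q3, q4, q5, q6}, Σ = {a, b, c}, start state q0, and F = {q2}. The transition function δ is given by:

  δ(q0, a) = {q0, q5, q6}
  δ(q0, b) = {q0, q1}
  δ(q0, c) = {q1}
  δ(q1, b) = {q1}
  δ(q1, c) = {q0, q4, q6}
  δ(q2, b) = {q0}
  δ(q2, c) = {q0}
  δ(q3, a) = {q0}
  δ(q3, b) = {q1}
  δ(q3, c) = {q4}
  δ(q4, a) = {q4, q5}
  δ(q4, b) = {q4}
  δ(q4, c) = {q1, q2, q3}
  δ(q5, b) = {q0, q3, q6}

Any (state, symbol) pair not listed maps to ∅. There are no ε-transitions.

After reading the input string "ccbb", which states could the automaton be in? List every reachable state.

Start in {q0}.
Read 'c': {q0} → {q1}.
Read 'c': {q1} → {q0, q4, q6}.
Read 'b': {q0, q4, q6} → {q0, q1, q4}.
Read 'b': {q0, q1, q4} → {q0, q1, q4}.

{q0, q1, q4}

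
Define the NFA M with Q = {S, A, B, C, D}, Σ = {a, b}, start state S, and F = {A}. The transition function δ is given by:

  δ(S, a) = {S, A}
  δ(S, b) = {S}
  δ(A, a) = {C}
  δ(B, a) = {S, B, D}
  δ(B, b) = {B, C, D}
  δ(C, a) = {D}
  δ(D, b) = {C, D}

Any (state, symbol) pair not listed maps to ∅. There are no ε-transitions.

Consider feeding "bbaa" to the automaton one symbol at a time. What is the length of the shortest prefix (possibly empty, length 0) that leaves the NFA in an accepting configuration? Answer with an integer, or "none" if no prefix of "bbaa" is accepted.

3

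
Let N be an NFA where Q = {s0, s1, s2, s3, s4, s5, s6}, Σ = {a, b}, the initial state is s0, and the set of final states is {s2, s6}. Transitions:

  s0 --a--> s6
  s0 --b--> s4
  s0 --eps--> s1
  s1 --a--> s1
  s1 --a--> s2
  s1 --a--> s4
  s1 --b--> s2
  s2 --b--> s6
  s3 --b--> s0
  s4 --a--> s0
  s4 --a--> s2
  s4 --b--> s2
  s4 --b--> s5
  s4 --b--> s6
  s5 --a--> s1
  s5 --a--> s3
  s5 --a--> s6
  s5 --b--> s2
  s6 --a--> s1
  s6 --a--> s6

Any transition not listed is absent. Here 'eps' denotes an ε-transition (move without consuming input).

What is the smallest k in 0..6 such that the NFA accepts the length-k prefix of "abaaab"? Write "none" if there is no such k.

1

Start: ε-closure({s0}) = {s0, s1}.
Read 'a': {s0, s1} → {s1, s2, s4, s6}.
None of the earlier sets intersect F, but {s1, s2, s4, s6} does.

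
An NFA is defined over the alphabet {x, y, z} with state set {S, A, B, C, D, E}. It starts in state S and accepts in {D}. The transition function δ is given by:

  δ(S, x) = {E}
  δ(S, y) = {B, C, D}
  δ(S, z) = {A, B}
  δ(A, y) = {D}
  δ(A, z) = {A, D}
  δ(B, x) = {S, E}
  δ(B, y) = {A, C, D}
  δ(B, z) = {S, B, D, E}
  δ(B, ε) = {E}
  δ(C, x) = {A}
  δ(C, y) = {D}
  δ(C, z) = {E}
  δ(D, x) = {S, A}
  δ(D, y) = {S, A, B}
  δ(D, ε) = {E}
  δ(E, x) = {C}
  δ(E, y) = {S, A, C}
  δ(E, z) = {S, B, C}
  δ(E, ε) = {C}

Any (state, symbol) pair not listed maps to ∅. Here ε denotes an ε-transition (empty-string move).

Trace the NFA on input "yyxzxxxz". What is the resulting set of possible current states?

{A, C, D, E}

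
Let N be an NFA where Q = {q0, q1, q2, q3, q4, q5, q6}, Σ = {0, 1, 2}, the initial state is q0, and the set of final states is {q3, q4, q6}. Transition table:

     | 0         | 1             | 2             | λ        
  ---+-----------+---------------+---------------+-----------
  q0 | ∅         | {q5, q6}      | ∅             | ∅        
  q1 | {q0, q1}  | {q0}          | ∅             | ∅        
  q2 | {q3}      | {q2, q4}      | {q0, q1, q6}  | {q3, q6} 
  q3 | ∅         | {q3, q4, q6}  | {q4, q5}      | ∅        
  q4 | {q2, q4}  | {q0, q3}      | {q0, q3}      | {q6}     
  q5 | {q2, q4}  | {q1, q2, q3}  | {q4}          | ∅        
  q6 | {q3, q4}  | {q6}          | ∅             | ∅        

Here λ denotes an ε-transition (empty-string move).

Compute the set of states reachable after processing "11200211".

Start in {q0}.
Read '1': {q0} → {q5, q6}.
Read '1': {q5, q6} → {q1, q2, q3, q6}.
Read '2': {q1, q2, q3, q6} → {q0, q1, q4, q5, q6}.
Read '0': {q0, q1, q4, q5, q6} → {q0, q1, q2, q3, q4, q6}.
Read '0': {q0, q1, q2, q3, q4, q6} → {q0, q1, q2, q3, q4, q6}.
Read '2': {q0, q1, q2, q3, q4, q6} → {q0, q1, q3, q4, q5, q6}.
Read '1': {q0, q1, q3, q4, q5, q6} → {q0, q1, q2, q3, q4, q5, q6}.
Read '1': {q0, q1, q2, q3, q4, q5, q6} → {q0, q1, q2, q3, q4, q5, q6}.

{q0, q1, q2, q3, q4, q5, q6}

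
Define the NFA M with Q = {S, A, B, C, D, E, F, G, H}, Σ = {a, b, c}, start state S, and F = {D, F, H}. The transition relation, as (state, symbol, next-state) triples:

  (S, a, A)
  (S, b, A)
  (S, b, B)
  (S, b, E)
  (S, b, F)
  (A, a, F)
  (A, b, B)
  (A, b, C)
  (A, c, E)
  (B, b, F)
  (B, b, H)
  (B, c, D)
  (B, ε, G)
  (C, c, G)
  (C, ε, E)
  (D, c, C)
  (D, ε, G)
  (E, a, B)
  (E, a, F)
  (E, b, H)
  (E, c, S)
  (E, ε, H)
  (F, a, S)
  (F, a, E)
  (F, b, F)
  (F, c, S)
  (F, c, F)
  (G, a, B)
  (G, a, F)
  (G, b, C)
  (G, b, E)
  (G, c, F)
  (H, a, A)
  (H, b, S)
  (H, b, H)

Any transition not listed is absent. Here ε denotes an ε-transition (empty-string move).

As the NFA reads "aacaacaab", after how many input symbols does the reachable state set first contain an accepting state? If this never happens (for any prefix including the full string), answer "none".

2

Start in {S}.
Read 'a': S→{A}; now {A}.
Read 'a': A→{F}; now {F}.
None of the earlier sets intersect F, but {F} does.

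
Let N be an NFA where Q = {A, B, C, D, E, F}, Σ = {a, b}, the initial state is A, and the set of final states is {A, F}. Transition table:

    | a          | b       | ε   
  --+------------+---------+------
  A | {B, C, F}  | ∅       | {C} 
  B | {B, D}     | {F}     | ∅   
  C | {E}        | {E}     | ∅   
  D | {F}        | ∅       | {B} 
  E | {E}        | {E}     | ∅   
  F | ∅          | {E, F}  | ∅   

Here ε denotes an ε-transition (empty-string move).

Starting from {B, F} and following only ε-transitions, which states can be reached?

{B, F}

Begin with {B, F}.
No ε-moves leave this set, so the closure equals the set itself.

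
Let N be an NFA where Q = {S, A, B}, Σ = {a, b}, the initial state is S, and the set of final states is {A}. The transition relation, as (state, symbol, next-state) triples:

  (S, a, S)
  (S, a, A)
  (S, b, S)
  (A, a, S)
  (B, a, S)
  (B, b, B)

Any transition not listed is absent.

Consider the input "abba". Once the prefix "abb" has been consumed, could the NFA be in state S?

Yes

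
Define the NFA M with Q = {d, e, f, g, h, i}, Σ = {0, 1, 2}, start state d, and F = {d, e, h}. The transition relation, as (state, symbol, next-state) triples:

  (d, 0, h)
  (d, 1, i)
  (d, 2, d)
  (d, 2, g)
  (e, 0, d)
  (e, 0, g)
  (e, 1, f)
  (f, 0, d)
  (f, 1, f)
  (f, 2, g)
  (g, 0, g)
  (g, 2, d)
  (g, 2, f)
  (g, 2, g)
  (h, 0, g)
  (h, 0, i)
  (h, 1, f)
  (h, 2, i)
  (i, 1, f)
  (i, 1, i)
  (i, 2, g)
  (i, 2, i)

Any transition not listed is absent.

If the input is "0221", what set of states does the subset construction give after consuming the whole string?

Start in {d}.
Read '0': d→{h}; now {h}.
Read '2': h→{i}; now {i}.
Read '2': i→{g, i}; now {g, i}.
Read '1': g→∅, i→{f, i}; now {f, i}.

{f, i}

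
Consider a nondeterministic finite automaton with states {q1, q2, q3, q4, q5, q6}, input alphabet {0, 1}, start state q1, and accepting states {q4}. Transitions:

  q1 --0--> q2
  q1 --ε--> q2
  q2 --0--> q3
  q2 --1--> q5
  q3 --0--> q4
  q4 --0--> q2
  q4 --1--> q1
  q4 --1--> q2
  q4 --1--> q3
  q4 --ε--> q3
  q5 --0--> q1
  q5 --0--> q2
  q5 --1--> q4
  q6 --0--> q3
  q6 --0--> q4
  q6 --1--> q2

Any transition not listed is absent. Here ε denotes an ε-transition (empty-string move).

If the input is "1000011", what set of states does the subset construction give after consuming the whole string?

{q3, q4, q5}

Start: ε-closure({q1}) = {q1, q2}.
Read '1': {q1, q2} → {q5}.
Read '0': {q5} → {q1, q2}.
Read '0': {q1, q2} → {q2, q3}.
Read '0': {q2, q3} → {q3, q4}.
Read '0': {q3, q4} → {q2, q3, q4}.
Read '1': {q2, q3, q4} → {q1, q2, q3, q5}.
Read '1': {q1, q2, q3, q5} → {q3, q4, q5}.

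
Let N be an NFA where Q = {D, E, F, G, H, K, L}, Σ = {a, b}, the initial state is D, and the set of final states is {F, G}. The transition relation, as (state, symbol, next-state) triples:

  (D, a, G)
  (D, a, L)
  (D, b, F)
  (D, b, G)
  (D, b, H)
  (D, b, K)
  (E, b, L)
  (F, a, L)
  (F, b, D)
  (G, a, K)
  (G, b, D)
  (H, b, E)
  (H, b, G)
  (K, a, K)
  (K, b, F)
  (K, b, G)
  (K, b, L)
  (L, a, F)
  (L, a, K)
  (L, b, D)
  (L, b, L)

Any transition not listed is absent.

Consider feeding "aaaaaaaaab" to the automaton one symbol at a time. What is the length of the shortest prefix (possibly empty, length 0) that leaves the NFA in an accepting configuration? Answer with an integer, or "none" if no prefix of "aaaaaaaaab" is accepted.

Start in {D}.
Read 'a': {D} → {G, L}.
None of the earlier sets intersect F, but {G, L} does.

1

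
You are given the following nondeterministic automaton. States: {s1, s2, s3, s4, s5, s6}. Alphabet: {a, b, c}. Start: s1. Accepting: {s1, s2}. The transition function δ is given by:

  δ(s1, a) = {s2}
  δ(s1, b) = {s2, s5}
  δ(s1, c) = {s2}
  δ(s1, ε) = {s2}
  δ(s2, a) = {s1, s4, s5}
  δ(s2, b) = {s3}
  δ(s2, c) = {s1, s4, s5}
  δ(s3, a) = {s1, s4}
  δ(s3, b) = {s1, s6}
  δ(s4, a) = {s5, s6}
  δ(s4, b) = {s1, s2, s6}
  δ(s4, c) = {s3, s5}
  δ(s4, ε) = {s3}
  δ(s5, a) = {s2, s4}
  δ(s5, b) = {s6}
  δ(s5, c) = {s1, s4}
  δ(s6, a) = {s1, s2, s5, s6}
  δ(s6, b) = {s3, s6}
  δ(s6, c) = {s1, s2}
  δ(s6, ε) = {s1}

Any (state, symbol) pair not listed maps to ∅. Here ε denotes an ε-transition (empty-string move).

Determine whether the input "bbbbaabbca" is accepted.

Yes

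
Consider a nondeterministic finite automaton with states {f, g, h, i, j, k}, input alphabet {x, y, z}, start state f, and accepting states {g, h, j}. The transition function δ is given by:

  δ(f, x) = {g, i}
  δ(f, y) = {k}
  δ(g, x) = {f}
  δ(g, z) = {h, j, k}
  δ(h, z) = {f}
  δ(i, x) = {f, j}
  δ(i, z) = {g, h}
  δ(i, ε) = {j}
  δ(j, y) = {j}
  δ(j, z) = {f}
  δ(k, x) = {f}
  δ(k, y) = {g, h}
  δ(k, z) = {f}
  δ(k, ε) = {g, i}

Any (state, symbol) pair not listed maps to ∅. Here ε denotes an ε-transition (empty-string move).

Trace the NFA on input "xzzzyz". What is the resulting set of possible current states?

{f, g, h, i, j, k}

Start in {f}.
Read 'x': f→{g, i}; union {g, i}; ε-closure = {g, i, j}.
Read 'z': g→{h, j, k}, i→{g, h}, j→{f}; union {f, g, h, j, k}; ε-closure = {f, g, h, i, j, k}.
Read 'z': f→∅, g→{h, j, k}, h→{f}, i→{g, h}, j→{f}, k→{f}; union {f, g, h, j, k}; ε-closure = {f, g, h, i, j, k}.
Read 'z': f→∅, g→{h, j, k}, h→{f}, i→{g, h}, j→{f}, k→{f}; union {f, g, h, j, k}; ε-closure = {f, g, h, i, j, k}.
Read 'y': f→{k}, g→∅, h→∅, i→∅, j→{j}, k→{g, h}; union {g, h, j, k}; ε-closure = {g, h, i, j, k}.
Read 'z': g→{h, j, k}, h→{f}, i→{g, h}, j→{f}, k→{f}; union {f, g, h, j, k}; ε-closure = {f, g, h, i, j, k}.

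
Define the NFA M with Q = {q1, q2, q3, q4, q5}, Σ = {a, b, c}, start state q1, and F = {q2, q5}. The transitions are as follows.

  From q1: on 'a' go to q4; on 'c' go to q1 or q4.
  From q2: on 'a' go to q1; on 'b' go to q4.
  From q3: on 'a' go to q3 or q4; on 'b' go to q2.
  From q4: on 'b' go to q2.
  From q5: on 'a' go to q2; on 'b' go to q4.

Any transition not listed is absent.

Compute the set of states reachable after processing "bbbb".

∅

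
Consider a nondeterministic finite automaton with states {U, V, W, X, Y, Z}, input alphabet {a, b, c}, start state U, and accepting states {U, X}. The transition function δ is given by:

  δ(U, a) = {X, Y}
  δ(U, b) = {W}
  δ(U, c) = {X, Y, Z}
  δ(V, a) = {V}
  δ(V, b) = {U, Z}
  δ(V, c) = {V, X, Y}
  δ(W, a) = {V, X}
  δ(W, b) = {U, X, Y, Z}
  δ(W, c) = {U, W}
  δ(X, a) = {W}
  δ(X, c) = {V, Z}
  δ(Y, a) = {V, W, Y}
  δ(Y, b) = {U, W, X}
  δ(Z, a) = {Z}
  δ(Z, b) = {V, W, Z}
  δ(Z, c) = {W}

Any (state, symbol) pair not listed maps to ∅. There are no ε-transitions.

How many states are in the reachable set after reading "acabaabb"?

Start in {U}.
Read 'a': U→{X, Y}; now {X, Y}.
Read 'c': X→{V, Z}, Y→∅; now {V, Z}.
Read 'a': V→{V}, Z→{Z}; now {V, Z}.
Read 'b': V→{U, Z}, Z→{V, W, Z}; now {U, V, W, Z}.
Read 'a': U→{X, Y}, V→{V}, W→{V, X}, Z→{Z}; now {V, X, Y, Z}.
Read 'a': V→{V}, X→{W}, Y→{V, W, Y}, Z→{Z}; now {V, W, Y, Z}.
Read 'b': V→{U, Z}, W→{U, X, Y, Z}, Y→{U, W, X}, Z→{V, W, Z}; now {U, V, W, X, Y, Z}.
Read 'b': U→{W}, V→{U, Z}, W→{U, X, Y, Z}, X→∅, Y→{U, W, X}, Z→{V, W, Z}; now {U, V, W, X, Y, Z}.
That set has 6 states.

6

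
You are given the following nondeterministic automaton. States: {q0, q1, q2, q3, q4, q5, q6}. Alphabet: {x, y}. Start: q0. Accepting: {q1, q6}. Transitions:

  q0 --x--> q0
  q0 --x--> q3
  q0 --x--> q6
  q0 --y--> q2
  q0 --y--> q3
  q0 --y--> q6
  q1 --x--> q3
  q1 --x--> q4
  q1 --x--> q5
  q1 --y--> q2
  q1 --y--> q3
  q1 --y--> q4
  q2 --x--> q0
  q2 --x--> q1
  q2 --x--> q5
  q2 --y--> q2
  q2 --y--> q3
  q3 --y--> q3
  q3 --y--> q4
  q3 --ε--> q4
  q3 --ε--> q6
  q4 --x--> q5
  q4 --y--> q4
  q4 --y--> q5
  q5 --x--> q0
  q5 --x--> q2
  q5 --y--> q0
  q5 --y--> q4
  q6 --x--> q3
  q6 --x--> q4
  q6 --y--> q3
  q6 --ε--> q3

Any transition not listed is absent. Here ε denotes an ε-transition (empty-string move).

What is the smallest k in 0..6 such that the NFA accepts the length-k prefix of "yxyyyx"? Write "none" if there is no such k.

Start in {q0}.
Read 'y': {q0} → {q2, q3, q4, q6}.
None of the earlier sets intersect F, but {q2, q3, q4, q6} does.

1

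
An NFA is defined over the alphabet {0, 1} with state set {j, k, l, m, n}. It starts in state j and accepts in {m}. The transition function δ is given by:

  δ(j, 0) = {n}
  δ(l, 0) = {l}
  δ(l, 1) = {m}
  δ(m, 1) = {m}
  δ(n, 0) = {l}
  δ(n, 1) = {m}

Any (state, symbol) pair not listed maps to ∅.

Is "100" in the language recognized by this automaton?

Start in {j}.
Read '1': {j} → ∅.
The set is empty and remains empty for the remaining 2 symbols.
The final set ∅ contains no accepting state.

No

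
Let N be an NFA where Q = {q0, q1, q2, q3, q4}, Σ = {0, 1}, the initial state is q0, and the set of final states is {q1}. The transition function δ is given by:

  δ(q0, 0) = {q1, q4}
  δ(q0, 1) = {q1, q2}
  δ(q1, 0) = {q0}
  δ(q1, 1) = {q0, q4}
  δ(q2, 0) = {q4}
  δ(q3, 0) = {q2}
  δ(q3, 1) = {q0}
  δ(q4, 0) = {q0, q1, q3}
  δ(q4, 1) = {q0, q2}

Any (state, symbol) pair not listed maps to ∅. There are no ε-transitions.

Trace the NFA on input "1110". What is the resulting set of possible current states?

Start in {q0}.
Read '1': q0→{q1, q2}; now {q1, q2}.
Read '1': q1→{q0, q4}, q2→∅; now {q0, q4}.
Read '1': q0→{q1, q2}, q4→{q0, q2}; now {q0, q1, q2}.
Read '0': q0→{q1, q4}, q1→{q0}, q2→{q4}; now {q0, q1, q4}.

{q0, q1, q4}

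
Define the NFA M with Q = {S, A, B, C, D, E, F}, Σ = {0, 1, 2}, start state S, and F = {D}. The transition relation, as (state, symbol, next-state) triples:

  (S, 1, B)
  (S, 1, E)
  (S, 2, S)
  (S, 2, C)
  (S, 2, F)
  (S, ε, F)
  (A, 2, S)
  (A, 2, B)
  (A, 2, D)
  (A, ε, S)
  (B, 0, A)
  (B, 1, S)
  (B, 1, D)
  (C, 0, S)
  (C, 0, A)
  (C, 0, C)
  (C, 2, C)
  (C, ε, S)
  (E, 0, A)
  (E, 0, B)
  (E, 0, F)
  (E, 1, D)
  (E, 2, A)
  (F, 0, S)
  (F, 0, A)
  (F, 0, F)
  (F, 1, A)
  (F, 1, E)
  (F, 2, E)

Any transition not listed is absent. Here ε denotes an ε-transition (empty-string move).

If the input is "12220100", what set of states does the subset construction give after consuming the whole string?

{S, A, F}

Start: ε-closure({S}) = {S, F}.
Read '1': S→{B, E}, F→{A, E}; union {A, B, E}; ε-closure = {S, A, B, E, F}.
Read '2': S→{S, C, F}, A→{S, B, D}, B→∅, E→{A}, F→{E}; now {S, A, B, C, D, E, F}.
Read '2': S→{S, C, F}, A→{S, B, D}, B→∅, C→{C}, D→∅, E→{A}, F→{E}; now {S, A, B, C, D, E, F}.
Read '2': S→{S, C, F}, A→{S, B, D}, B→∅, C→{C}, D→∅, E→{A}, F→{E}; now {S, A, B, C, D, E, F}.
Read '0': S→∅, A→∅, B→{A}, C→{S, A, C}, D→∅, E→{A, B, F}, F→{S, A, F}; now {S, A, B, C, F}.
Read '1': S→{B, E}, A→∅, B→{S, D}, C→∅, F→{A, E}; union {S, A, B, D, E}; ε-closure = {S, A, B, D, E, F}.
Read '0': S→∅, A→∅, B→{A}, D→∅, E→{A, B, F}, F→{S, A, F}; now {S, A, B, F}.
Read '0': S→∅, A→∅, B→{A}, F→{S, A, F}; now {S, A, F}.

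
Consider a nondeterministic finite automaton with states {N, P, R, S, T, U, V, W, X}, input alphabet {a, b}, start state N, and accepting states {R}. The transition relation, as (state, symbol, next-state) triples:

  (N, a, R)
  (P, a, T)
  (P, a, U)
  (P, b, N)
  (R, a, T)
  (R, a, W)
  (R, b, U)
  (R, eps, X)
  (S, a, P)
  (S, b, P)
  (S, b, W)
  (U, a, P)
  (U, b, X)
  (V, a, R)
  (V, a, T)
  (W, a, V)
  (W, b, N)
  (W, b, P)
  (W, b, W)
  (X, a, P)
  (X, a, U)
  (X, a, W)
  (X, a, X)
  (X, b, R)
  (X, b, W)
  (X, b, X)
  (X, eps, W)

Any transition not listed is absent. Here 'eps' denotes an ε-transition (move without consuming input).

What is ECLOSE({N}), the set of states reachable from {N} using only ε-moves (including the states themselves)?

{N}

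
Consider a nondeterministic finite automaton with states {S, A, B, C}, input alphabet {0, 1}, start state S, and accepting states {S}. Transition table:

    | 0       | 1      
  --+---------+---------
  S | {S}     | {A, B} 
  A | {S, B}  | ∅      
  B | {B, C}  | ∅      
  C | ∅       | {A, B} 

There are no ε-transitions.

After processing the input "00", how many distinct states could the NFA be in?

1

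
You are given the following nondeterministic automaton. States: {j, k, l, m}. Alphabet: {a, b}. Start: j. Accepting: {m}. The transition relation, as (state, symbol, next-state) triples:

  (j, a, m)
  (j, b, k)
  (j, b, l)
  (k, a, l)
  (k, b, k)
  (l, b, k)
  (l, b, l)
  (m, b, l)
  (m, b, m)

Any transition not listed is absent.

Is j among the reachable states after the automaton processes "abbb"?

No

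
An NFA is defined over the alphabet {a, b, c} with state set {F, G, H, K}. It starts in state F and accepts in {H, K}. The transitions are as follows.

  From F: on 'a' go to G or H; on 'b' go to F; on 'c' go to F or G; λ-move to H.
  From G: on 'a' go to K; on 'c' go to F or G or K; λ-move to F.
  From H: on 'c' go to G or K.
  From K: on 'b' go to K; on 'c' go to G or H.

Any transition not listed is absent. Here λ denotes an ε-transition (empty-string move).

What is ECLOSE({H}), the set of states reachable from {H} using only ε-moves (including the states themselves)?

{H}

Begin with {H}.
No ε-moves leave this set, so the closure equals the set itself.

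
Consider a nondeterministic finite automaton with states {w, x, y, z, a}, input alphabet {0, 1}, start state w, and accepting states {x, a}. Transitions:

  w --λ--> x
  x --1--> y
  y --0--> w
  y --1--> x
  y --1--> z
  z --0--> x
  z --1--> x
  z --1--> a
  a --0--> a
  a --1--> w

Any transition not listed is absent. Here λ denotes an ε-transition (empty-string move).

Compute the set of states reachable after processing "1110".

Start: ε-closure({w}) = {w, x}.
Read '1': w→∅, x→{y}; now {y}.
Read '1': y→{x, z}; now {x, z}.
Read '1': x→{y}, z→{x, a}; now {x, y, a}.
Read '0': x→∅, y→{w}, a→{a}; union {w, a}; ε-closure = {w, x, a}.

{w, x, a}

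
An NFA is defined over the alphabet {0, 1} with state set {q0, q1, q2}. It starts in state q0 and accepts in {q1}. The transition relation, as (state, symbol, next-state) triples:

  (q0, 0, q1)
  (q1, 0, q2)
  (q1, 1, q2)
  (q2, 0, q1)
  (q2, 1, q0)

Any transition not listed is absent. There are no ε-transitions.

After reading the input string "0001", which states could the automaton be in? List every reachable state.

{q2}

Start in {q0}.
Read '0': {q0} → {q1}.
Read '0': {q1} → {q2}.
Read '0': {q2} → {q1}.
Read '1': {q1} → {q2}.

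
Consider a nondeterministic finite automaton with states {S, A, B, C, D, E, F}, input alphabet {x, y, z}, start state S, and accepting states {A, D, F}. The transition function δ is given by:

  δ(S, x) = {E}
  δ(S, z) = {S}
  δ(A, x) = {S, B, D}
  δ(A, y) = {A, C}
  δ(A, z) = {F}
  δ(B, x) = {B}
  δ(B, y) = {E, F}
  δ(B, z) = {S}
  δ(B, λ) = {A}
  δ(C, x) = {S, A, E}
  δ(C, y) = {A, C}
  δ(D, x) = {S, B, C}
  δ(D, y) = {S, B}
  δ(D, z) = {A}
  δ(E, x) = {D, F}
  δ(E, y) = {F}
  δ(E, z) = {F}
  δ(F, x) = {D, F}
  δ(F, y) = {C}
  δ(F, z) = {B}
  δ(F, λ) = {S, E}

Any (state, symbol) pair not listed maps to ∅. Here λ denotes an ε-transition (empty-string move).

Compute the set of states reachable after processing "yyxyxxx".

Start in {S}.
Read 'y': S→∅; now ∅.
The set is empty and remains empty for the remaining 6 symbols.

∅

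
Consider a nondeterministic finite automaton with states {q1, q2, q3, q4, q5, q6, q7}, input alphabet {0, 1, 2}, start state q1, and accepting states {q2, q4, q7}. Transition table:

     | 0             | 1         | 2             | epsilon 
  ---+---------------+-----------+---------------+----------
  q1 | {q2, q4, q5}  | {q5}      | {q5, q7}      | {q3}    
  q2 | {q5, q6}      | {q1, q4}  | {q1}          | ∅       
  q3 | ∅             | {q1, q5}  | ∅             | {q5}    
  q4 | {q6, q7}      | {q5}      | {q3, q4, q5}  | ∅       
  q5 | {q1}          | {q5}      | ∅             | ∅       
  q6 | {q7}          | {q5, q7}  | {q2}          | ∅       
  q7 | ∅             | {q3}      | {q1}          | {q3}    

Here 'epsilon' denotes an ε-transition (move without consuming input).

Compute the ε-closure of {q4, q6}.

{q4, q6}

Begin with {q4, q6}.
No ε-moves leave this set, so the closure equals the set itself.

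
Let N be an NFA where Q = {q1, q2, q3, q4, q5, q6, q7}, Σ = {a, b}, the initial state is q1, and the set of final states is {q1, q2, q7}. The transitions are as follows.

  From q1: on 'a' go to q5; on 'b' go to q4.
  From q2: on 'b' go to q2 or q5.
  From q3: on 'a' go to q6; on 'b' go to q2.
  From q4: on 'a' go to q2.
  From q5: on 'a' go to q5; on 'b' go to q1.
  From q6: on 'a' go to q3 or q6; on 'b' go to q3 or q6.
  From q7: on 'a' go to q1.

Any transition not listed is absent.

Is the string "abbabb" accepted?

Yes

Start in {q1}.
Read 'a': q1→{q5}; now {q5}.
Read 'b': q5→{q1}; now {q1}.
Read 'b': q1→{q4}; now {q4}.
Read 'a': q4→{q2}; now {q2}.
Read 'b': q2→{q2, q5}; now {q2, q5}.
Read 'b': q2→{q2, q5}, q5→{q1}; now {q1, q2, q5}.
The final set {q1, q2, q5} contains the accepting states q1, q2.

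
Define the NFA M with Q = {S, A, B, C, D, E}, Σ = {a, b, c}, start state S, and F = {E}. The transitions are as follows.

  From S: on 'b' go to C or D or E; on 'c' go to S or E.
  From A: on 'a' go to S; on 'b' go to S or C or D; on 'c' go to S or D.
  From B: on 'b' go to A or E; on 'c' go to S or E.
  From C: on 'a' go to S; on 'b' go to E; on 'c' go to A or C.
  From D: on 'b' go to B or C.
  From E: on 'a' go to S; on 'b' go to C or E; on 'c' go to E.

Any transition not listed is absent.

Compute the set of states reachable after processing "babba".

Start in {S}.
Read 'b': S→{C, D, E}; now {C, D, E}.
Read 'a': C→{S}, D→∅, E→{S}; now {S}.
Read 'b': S→{C, D, E}; now {C, D, E}.
Read 'b': C→{E}, D→{B, C}, E→{C, E}; now {B, C, E}.
Read 'a': B→∅, C→{S}, E→{S}; now {S}.

{S}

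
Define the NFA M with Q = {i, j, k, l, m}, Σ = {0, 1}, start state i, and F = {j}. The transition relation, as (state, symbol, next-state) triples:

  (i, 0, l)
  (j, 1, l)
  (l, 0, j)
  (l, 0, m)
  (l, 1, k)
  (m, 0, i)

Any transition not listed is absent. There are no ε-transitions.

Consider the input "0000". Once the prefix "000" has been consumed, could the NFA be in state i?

Yes

Start in {i}.
Read '0': {i} → {l}.
Read '0': {l} → {j, m}.
Read '0': {j, m} → {i}.
State i is in {i}.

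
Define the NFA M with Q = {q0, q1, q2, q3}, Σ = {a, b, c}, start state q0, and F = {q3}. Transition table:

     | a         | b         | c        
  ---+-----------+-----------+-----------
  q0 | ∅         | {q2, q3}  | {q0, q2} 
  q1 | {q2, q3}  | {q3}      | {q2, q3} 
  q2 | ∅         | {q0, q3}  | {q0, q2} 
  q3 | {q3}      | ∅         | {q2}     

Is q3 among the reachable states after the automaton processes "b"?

Yes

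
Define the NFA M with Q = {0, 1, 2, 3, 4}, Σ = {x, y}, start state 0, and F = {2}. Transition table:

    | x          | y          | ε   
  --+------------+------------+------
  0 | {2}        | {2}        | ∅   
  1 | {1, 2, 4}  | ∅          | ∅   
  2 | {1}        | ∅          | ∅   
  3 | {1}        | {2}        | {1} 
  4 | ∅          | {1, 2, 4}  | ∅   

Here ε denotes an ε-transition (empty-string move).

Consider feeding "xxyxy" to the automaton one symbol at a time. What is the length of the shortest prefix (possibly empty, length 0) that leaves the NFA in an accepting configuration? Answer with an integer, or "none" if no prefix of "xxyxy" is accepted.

1

Start in {0}.
Read 'x': {0} → {2}.
None of the earlier sets intersect F, but {2} does.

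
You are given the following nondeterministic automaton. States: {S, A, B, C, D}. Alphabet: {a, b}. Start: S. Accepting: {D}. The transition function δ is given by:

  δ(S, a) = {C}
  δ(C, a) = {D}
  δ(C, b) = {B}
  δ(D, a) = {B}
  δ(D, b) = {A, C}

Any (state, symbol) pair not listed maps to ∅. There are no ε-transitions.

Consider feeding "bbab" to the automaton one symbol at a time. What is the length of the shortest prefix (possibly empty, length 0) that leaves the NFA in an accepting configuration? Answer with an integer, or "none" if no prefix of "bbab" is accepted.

Start in {S}.
Read 'b': {S} → ∅.
The set is empty and remains empty for the remaining 3 symbols.
No reachable set along the way intersects F.

none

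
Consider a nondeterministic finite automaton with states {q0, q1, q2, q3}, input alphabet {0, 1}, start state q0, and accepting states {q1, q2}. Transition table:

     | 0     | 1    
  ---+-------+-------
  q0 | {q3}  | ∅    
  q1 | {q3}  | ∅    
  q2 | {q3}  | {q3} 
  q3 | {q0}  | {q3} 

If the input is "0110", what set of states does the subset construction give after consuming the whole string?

{q0}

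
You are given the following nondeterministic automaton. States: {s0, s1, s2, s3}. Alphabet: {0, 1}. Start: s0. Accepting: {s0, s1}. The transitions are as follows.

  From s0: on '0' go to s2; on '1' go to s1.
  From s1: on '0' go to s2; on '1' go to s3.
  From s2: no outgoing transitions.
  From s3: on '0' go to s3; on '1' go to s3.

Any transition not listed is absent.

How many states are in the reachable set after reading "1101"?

1

Start in {s0}.
Read '1': s0→{s1}; now {s1}.
Read '1': s1→{s3}; now {s3}.
Read '0': s3→{s3}; now {s3}.
Read '1': s3→{s3}; now {s3}.
That set has 1 state.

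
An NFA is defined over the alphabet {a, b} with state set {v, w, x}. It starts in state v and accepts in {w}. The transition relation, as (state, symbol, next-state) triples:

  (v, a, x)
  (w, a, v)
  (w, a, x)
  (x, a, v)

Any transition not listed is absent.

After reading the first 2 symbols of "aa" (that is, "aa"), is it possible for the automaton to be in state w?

Start in {v}.
Read 'a': v→{x}; now {x}.
Read 'a': x→{v}; now {v}.
State w is not in {v}.

No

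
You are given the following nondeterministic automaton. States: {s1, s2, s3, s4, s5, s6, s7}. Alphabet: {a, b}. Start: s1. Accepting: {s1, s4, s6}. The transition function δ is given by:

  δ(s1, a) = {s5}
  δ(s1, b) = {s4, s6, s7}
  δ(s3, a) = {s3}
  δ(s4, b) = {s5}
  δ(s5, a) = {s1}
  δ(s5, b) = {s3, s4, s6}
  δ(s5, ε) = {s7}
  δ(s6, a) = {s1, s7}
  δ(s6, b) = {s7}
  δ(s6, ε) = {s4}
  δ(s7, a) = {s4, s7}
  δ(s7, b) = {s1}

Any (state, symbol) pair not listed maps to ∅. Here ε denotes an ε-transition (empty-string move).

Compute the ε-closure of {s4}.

{s4}

Begin with {s4}.
No ε-moves leave this set, so the closure equals the set itself.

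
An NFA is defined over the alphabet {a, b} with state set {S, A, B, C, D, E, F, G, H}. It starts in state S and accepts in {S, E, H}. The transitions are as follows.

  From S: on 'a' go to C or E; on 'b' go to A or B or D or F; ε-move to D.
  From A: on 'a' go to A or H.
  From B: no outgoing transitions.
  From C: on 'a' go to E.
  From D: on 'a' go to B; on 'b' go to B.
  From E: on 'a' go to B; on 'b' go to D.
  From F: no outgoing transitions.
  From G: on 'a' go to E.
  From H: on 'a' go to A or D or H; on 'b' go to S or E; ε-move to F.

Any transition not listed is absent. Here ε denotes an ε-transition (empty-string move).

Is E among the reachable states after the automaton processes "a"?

Start: ε-closure({S}) = {S, D}.
Read 'a': {S, D} → {B, C, E}.
State E is in {B, C, E}.

Yes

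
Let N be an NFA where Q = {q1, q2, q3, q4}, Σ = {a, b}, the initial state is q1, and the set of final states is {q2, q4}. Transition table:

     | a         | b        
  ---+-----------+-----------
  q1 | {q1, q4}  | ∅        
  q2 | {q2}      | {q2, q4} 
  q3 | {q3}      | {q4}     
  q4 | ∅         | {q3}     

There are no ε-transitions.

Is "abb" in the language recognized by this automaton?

Yes

Start in {q1}.
Read 'a': q1→{q1, q4}; now {q1, q4}.
Read 'b': q1→∅, q4→{q3}; now {q3}.
Read 'b': q3→{q4}; now {q4}.
The final set {q4} contains the accepting state q4.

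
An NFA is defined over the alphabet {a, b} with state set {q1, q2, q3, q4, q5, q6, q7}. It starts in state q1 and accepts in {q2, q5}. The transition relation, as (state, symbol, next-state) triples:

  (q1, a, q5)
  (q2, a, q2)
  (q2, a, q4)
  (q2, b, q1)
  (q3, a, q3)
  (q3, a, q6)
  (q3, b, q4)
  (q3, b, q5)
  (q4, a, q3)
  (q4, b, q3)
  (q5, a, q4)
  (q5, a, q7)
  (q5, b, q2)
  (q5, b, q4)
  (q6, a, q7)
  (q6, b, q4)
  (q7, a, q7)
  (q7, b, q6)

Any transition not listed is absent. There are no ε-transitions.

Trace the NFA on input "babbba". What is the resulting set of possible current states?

∅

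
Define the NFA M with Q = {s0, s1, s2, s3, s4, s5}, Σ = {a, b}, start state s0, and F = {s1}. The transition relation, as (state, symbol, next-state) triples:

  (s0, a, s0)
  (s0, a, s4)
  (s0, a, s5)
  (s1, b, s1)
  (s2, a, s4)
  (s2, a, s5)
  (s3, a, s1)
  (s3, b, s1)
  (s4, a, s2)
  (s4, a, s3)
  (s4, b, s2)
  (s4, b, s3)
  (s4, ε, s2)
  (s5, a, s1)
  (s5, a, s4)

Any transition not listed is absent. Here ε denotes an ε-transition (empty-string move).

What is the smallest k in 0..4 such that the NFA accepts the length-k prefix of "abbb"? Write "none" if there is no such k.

3

Start in {s0}.
Read 'a': s0→{s0, s4, s5}; union {s0, s4, s5}; ε-closure = {s0, s2, s4, s5}.
Read 'b': s0→∅, s2→∅, s4→{s2, s3}, s5→∅; now {s2, s3}.
Read 'b': s2→∅, s3→{s1}; now {s1}.
None of the earlier sets intersect F, but {s1} does.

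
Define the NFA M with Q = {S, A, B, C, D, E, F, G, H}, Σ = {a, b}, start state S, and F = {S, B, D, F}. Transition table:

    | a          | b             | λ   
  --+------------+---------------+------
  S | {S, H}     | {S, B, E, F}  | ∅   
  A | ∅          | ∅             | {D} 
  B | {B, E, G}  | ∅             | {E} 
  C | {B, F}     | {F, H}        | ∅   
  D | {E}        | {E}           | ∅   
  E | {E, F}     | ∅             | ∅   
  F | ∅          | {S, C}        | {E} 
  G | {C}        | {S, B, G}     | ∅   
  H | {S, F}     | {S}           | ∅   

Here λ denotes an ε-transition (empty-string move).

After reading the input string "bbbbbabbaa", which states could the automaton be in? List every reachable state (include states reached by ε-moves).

Start in {S}.
Read 'b': S→{S, B, E, F}; now {S, B, E, F}.
Read 'b': S→{S, B, E, F}, B→∅, E→∅, F→{S, C}; now {S, B, C, E, F}.
Read 'b': S→{S, B, E, F}, B→∅, C→{F, H}, E→∅, F→{S, C}; now {S, B, C, E, F, H}.
Read 'b': S→{S, B, E, F}, B→∅, C→{F, H}, E→∅, F→{S, C}, H→{S}; now {S, B, C, E, F, H}.
Read 'b': S→{S, B, E, F}, B→∅, C→{F, H}, E→∅, F→{S, C}, H→{S}; now {S, B, C, E, F, H}.
Read 'a': S→{S, H}, B→{B, E, G}, C→{B, F}, E→{E, F}, F→∅, H→{S, F}; now {S, B, E, F, G, H}.
Read 'b': S→{S, B, E, F}, B→∅, E→∅, F→{S, C}, G→{S, B, G}, H→{S}; now {S, B, C, E, F, G}.
Read 'b': S→{S, B, E, F}, B→∅, C→{F, H}, E→∅, F→{S, C}, G→{S, B, G}; now {S, B, C, E, F, G, H}.
Read 'a': S→{S, H}, B→{B, E, G}, C→{B, F}, E→{E, F}, F→∅, G→{C}, H→{S, F}; now {S, B, C, E, F, G, H}.
Read 'a': S→{S, H}, B→{B, E, G}, C→{B, F}, E→{E, F}, F→∅, G→{C}, H→{S, F}; now {S, B, C, E, F, G, H}.

{S, B, C, E, F, G, H}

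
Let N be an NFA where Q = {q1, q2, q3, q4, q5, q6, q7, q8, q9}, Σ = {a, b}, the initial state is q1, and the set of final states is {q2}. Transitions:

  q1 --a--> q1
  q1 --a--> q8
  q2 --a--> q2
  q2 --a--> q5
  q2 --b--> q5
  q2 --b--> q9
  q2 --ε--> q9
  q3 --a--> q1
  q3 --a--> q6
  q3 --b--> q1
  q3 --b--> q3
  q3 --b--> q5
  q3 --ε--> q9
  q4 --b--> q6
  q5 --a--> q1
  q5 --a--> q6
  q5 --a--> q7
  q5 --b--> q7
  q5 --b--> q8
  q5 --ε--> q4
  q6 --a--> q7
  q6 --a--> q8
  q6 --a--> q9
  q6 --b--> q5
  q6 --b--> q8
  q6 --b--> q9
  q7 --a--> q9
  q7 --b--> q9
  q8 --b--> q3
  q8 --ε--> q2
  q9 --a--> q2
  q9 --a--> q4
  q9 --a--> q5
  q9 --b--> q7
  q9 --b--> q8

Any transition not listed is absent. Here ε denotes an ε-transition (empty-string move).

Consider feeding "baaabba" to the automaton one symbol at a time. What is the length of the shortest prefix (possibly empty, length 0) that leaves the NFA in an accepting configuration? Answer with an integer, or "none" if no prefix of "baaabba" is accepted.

Start in {q1}.
Read 'b': q1→∅; now ∅.
The set is empty and remains empty for the remaining 6 symbols.
No reachable set along the way intersects F.

none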